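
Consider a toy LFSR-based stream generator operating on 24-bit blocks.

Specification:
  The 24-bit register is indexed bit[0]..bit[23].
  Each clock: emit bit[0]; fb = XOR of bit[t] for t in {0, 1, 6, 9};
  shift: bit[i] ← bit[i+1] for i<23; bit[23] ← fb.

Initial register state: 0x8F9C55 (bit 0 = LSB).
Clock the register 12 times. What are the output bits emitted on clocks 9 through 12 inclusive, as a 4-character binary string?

reg_0 = 0x8F9C55
clock 1: out=1, reg = 0x47CE2A
clock 2: out=0, reg = 0x23E715
clock 3: out=1, reg = 0x11F38A
clock 4: out=0, reg = 0x08F9C5
clock 5: out=1, reg = 0x047CE2
clock 6: out=0, reg = 0x023E71
clock 7: out=1, reg = 0x811F38
clock 8: out=0, reg = 0xC08F9C
clock 9: out=0, reg = 0xE047CE
clock 10: out=0, reg = 0xF023E7
clock 11: out=1, reg = 0x7811F3
clock 12: out=1, reg = 0xBC08F9

0011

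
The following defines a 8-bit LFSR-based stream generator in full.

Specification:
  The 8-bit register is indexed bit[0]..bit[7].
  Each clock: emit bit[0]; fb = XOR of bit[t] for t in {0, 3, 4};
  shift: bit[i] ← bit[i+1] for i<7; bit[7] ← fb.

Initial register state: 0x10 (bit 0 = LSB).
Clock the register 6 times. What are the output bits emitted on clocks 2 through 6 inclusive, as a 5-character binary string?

00010

reg_0 = 0x10
clock 1: out=0, reg = 0x88
clock 2: out=0, reg = 0xC4
clock 3: out=0, reg = 0x62
clock 4: out=0, reg = 0x31
clock 5: out=1, reg = 0x18
clock 6: out=0, reg = 0x0C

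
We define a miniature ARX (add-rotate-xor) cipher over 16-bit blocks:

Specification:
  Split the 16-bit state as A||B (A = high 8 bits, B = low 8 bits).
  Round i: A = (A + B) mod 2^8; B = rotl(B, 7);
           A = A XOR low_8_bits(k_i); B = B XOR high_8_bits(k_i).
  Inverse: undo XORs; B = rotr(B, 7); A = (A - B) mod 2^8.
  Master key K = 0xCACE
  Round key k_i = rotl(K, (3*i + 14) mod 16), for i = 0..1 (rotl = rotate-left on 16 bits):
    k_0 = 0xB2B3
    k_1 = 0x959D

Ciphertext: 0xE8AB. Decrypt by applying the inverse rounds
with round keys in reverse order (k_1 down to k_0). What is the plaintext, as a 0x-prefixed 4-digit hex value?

0xAD9D

s_0 = ciphertext = 0xE8AB
s_1 = InvRound(s_0, k_1) = 0xF97C
s_2 = InvRound(s_1, k_0) = 0xAD9D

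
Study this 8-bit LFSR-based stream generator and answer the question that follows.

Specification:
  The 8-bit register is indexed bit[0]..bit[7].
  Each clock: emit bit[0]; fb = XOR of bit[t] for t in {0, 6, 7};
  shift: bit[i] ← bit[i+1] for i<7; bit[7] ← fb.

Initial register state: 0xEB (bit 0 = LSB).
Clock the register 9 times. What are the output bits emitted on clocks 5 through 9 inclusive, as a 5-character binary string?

reg_0 = 0xEB
clock 1: out=1, reg = 0xF5
clock 2: out=1, reg = 0xFA
clock 3: out=0, reg = 0x7D
clock 4: out=1, reg = 0x3E
clock 5: out=0, reg = 0x1F
clock 6: out=1, reg = 0x8F
clock 7: out=1, reg = 0x47
clock 8: out=1, reg = 0x23
clock 9: out=1, reg = 0x91

01111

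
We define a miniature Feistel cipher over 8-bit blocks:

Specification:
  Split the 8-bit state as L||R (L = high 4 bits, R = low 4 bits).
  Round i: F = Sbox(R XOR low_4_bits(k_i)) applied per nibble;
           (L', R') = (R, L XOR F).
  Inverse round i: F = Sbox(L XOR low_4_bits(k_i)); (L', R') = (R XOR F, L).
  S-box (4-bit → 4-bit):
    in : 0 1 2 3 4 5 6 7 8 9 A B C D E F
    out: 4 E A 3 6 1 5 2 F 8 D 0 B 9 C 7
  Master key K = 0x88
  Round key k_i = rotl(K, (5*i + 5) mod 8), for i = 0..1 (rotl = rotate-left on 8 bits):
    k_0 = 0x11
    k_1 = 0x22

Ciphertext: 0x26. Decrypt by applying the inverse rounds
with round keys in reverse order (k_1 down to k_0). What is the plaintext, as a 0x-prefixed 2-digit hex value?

s_0 = ciphertext = 0x26
s_1 = InvRound(s_0, k_1) = 0x22
s_2 = InvRound(s_1, k_0) = 0x12

0x12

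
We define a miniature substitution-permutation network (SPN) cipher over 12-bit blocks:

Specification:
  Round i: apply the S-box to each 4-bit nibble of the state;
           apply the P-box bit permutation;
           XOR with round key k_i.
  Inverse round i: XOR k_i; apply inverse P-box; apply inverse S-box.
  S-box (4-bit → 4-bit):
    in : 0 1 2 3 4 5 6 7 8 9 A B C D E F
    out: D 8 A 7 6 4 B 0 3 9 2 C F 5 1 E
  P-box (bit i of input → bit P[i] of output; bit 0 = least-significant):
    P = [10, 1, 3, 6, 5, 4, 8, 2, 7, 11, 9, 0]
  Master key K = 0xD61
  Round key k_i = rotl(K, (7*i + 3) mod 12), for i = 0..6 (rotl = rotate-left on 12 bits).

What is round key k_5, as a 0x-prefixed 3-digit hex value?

0x587

K = 0xD61
k_0 = rotl(K, (7*0+3) mod 12) = rotl(K, 3) = 0xB0E
k_1 = rotl(K, (7*1+3) mod 12) = rotl(K, 10) = 0x758
k_2 = rotl(K, (7*2+3) mod 12) = rotl(K, 5) = 0xC3A
k_3 = rotl(K, (7*3+3) mod 12) = rotl(K, 0) = 0xD61
k_4 = rotl(K, (7*4+3) mod 12) = rotl(K, 7) = 0x0EB
k_5 = rotl(K, (7*5+3) mod 12) = rotl(K, 2) = 0x587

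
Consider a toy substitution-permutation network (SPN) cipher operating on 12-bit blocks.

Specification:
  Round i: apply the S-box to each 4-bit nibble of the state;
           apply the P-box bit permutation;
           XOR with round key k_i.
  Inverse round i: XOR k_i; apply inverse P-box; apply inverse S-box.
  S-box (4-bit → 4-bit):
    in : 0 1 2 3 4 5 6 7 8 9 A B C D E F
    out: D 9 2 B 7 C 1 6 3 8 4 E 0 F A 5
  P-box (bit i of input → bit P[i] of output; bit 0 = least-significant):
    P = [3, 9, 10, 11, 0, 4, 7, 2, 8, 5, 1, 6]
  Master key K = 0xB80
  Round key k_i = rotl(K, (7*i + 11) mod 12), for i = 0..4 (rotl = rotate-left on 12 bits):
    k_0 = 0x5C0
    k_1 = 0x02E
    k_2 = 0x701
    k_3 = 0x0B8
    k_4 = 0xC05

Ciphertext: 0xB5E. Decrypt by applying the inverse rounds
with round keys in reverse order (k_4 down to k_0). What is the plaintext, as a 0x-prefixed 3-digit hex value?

s_0 = ciphertext = 0xB5E
s_1 = InvRound(s_0, k_4) = 0x084
s_2 = InvRound(s_1, k_3) = 0x2E6
s_3 = InvRound(s_2, k_2) = 0xD0A
s_4 = InvRound(s_3, k_1) = 0x895
s_5 = InvRound(s_4, k_0) = 0x135

0x135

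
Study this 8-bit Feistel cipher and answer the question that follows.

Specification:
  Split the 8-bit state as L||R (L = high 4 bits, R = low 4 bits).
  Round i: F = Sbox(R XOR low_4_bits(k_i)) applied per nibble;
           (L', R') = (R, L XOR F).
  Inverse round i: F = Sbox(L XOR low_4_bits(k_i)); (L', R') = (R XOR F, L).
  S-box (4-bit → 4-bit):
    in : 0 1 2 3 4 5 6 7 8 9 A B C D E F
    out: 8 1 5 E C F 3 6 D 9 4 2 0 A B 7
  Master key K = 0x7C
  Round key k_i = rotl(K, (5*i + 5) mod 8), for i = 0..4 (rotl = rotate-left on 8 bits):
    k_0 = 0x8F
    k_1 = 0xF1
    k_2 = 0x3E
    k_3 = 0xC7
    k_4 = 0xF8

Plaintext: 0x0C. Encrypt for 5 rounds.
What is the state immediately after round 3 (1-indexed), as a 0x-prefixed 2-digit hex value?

0xB1

s_0 = plaintext = 0x0C
s_1 = Round(s_0, k_0) = 0xCE
s_2 = Round(s_1, k_1) = 0xEB
s_3 = Round(s_2, k_2) = 0xB1
s_4 = Round(s_3, k_3) = 0x18
s_5 = Round(s_4, k_4) = 0x89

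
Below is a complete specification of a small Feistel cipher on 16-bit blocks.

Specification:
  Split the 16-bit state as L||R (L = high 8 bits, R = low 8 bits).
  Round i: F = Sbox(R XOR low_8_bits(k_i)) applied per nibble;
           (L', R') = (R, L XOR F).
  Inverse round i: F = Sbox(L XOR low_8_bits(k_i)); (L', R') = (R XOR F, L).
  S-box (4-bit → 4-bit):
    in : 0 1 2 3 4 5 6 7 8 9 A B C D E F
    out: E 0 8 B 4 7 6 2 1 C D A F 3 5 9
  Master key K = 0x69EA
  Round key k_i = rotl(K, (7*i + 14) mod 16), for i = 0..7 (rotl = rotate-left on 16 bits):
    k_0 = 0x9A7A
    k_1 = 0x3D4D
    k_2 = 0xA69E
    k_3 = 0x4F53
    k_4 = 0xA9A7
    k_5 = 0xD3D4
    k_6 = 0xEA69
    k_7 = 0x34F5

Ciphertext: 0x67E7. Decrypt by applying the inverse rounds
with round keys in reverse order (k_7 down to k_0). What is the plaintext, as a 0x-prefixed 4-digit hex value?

s_0 = ciphertext = 0x67E7
s_1 = InvRound(s_0, k_7) = 0x2F67
s_2 = InvRound(s_1, k_6) = 0x212F
s_3 = InvRound(s_2, k_5) = 0xB821
s_4 = InvRound(s_3, k_4) = 0x28B8
s_5 = InvRound(s_4, k_3) = 0x9228
s_6 = InvRound(s_5, k_2) = 0xC792
s_7 = InvRound(s_6, k_1) = 0x8FC7
s_8 = InvRound(s_7, k_0) = 0x508F

0x508F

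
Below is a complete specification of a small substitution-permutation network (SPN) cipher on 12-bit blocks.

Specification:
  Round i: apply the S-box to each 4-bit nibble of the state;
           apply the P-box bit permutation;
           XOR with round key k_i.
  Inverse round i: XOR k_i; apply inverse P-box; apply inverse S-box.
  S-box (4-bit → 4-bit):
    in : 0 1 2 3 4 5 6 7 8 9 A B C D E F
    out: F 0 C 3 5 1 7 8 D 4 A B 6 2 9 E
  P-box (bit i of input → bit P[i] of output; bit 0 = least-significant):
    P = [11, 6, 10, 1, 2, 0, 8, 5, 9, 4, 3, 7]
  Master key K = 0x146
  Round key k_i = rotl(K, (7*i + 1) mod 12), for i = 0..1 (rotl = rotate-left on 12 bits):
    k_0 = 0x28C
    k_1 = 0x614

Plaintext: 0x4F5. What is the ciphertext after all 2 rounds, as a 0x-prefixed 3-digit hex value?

0xE3D

s_0 = plaintext = 0x4F5
s_1 = Round(s_0, k_0) = 0x9A5
s_2 = Round(s_1, k_1) = 0xE3D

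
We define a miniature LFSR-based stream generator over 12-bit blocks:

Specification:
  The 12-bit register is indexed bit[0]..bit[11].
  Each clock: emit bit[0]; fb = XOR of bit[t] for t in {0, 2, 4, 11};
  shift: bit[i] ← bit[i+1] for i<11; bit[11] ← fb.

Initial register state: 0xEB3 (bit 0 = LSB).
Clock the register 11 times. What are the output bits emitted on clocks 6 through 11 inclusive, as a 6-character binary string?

101011

reg_0 = 0xEB3
clock 1: out=1, reg = 0xF59
clock 2: out=1, reg = 0xFAC
clock 3: out=0, reg = 0x7D6
clock 4: out=0, reg = 0x3EB
clock 5: out=1, reg = 0x9F5
clock 6: out=1, reg = 0x4FA
clock 7: out=0, reg = 0xA7D
clock 8: out=1, reg = 0x53E
clock 9: out=0, reg = 0x29F
clock 10: out=1, reg = 0x94F
clock 11: out=1, reg = 0xCA7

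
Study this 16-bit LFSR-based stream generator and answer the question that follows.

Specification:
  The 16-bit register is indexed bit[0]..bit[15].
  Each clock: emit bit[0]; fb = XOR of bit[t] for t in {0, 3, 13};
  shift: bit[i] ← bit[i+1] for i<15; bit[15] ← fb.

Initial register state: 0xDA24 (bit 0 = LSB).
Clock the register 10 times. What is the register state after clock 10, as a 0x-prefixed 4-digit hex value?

reg_0 = 0xDA24
clock 1: out=0, reg = 0x6D12
clock 2: out=0, reg = 0xB689
clock 3: out=1, reg = 0xDB44
clock 4: out=0, reg = 0x6DA2
clock 5: out=0, reg = 0xB6D1
clock 6: out=1, reg = 0x5B68
clock 7: out=0, reg = 0xADB4
clock 8: out=0, reg = 0xD6DA
clock 9: out=0, reg = 0xEB6D
clock 10: out=1, reg = 0xF5B6

0xF5B6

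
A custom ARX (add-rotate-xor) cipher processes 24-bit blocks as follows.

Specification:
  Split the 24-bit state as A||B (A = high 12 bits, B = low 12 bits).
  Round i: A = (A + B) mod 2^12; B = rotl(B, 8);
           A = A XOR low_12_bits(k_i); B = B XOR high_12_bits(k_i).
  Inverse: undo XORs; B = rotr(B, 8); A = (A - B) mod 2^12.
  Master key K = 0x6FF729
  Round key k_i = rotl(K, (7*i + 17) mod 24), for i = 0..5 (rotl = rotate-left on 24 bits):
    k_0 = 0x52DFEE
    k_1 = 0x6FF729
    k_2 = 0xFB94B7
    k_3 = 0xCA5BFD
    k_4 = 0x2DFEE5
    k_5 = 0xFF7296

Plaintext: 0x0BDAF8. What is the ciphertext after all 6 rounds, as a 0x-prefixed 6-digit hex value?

s_0 = plaintext = 0x0BDAF8
s_1 = Round(s_0, k_0) = 0x45BD82
s_2 = Round(s_1, k_1) = 0x6F4427
s_3 = Round(s_2, k_2) = 0xFAC8FB
s_4 = Round(s_3, k_3) = 0x35A72A
s_5 = Round(s_4, k_4) = 0x4618AD
s_6 = Round(s_5, k_5) = 0xF9827D

0xF9827D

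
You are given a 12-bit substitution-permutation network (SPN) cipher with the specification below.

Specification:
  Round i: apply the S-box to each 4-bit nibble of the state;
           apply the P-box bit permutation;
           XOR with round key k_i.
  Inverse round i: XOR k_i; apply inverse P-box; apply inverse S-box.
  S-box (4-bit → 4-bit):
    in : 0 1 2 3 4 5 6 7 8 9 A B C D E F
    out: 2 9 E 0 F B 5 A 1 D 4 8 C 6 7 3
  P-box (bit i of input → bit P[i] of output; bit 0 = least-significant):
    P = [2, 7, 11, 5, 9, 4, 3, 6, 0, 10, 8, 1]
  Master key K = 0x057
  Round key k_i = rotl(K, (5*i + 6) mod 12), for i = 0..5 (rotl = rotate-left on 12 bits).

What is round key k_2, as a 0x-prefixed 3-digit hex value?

K = 0x057
k_0 = rotl(K, (5*0+6) mod 12) = rotl(K, 6) = 0x5C1
k_1 = rotl(K, (5*1+6) mod 12) = rotl(K, 11) = 0x82B
k_2 = rotl(K, (5*2+6) mod 12) = rotl(K, 4) = 0x570

0x570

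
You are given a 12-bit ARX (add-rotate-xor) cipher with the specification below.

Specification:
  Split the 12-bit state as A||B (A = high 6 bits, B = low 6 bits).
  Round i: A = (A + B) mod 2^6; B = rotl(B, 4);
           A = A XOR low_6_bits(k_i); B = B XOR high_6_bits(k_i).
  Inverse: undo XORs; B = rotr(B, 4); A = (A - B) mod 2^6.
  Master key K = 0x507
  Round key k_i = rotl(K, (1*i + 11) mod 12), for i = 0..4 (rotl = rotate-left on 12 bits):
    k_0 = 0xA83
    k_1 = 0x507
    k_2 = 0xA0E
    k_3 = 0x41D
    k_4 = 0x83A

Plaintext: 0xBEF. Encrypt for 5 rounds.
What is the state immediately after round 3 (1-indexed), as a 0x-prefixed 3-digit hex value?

0x9E8

s_0 = plaintext = 0xBEF
s_1 = Round(s_0, k_0) = 0x751
s_2 = Round(s_1, k_1) = 0xA40
s_3 = Round(s_2, k_2) = 0x9E8
s_4 = Round(s_3, k_3) = 0x49A
s_5 = Round(s_4, k_4) = 0x586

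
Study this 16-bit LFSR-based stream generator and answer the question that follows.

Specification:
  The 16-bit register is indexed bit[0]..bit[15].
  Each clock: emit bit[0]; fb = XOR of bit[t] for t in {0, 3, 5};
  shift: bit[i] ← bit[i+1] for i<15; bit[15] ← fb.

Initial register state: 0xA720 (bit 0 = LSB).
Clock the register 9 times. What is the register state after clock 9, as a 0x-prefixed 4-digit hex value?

reg_0 = 0xA720
clock 1: out=0, reg = 0xD390
clock 2: out=0, reg = 0x69C8
clock 3: out=0, reg = 0xB4E4
clock 4: out=0, reg = 0xDA72
clock 5: out=0, reg = 0xED39
clock 6: out=1, reg = 0xF69C
clock 7: out=0, reg = 0xFB4E
clock 8: out=0, reg = 0xFDA7
clock 9: out=1, reg = 0x7ED3

0x7ED3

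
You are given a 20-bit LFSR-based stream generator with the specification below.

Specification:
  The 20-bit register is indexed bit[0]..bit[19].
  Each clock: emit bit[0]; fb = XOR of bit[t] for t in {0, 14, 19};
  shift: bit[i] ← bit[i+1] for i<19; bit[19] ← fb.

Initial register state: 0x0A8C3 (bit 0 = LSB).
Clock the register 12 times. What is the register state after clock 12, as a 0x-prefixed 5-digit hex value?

0x2FF0A

reg_0 = 0x0A8C3
clock 1: out=1, reg = 0x85461
clock 2: out=1, reg = 0xC2A30
clock 3: out=0, reg = 0xE1518
clock 4: out=0, reg = 0xF0A8C
clock 5: out=0, reg = 0xF8546
clock 6: out=0, reg = 0xFC2A3
clock 7: out=1, reg = 0xFE151
clock 8: out=1, reg = 0xFF0A8
clock 9: out=0, reg = 0x7F854
clock 10: out=0, reg = 0xBFC2A
clock 11: out=0, reg = 0x5FE15
clock 12: out=1, reg = 0x2FF0A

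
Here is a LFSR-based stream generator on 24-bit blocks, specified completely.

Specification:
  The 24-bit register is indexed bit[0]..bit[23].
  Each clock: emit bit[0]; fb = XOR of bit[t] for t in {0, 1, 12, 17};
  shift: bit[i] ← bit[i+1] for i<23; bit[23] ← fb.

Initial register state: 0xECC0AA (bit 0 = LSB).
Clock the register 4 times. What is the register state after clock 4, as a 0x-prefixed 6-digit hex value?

0x5ECC0A

reg_0 = 0xECC0AA
clock 1: out=0, reg = 0xF66055
clock 2: out=1, reg = 0x7B302A
clock 3: out=0, reg = 0xBD9815
clock 4: out=1, reg = 0x5ECC0A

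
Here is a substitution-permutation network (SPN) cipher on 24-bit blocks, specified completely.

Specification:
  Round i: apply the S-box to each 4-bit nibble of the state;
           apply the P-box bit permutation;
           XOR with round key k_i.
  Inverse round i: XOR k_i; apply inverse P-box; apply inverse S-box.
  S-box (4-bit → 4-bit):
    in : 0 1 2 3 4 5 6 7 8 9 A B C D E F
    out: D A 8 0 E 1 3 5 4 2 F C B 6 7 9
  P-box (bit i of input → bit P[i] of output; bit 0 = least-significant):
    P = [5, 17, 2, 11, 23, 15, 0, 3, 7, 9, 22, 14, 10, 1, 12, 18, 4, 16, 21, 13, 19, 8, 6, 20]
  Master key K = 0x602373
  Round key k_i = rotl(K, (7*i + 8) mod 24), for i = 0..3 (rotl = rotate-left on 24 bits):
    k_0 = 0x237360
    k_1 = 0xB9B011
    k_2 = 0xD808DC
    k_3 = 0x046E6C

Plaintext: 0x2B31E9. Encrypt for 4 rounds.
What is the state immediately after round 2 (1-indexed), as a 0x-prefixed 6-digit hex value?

0x3A5B13

s_0 = plaintext = 0x2B31E9
s_1 = Round(s_0, k_0) = 0x919161
s_2 = Round(s_1, k_1) = 0x3A5B13
s_3 = Round(s_2, k_2) = 0xB9ECC4
s_4 = Round(s_3, k_3) = 0x97B0A2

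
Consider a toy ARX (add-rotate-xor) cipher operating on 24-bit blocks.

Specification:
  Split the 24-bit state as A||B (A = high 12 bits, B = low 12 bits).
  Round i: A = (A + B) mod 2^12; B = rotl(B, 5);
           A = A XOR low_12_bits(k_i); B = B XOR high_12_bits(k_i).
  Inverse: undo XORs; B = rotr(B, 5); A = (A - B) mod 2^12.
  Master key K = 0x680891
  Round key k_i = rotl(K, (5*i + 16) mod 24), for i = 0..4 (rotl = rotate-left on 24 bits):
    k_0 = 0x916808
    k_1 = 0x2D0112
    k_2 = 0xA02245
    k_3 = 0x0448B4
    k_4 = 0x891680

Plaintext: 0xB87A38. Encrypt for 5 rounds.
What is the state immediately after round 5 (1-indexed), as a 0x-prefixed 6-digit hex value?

0x580EF0

s_0 = plaintext = 0xB87A38
s_1 = Round(s_0, k_0) = 0xDB7E02
s_2 = Round(s_1, k_1) = 0xAAB28C
s_3 = Round(s_2, k_2) = 0xF72B87
s_4 = Round(s_3, k_3) = 0x24D0B3
s_5 = Round(s_4, k_4) = 0x580EF0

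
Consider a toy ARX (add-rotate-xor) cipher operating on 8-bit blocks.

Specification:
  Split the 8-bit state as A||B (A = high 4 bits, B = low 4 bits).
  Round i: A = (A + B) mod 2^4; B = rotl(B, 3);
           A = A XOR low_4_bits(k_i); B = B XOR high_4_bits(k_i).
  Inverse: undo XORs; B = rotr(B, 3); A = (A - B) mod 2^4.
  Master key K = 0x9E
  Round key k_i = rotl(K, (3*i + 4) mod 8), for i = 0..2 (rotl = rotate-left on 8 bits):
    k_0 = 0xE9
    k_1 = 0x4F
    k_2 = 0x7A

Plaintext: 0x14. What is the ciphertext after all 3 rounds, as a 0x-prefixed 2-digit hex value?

0x36

s_0 = plaintext = 0x14
s_1 = Round(s_0, k_0) = 0xCC
s_2 = Round(s_1, k_1) = 0x72
s_3 = Round(s_2, k_2) = 0x36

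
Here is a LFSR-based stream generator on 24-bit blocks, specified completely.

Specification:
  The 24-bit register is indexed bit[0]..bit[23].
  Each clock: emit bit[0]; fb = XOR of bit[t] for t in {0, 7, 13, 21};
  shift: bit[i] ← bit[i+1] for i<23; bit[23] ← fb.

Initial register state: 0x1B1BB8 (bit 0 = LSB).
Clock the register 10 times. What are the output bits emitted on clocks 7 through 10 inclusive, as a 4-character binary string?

0111

reg_0 = 0x1B1BB8
clock 1: out=0, reg = 0x8D8DDC
clock 2: out=0, reg = 0xC6C6EE
clock 3: out=0, reg = 0xE36377
clock 4: out=1, reg = 0xF1B1BB
clock 5: out=1, reg = 0x78D8DD
clock 6: out=1, reg = 0xBC6C6E
clock 7: out=0, reg = 0x5E3637
clock 8: out=1, reg = 0x2F1B1B
clock 9: out=1, reg = 0x178D8D
clock 10: out=1, reg = 0x0BC6C6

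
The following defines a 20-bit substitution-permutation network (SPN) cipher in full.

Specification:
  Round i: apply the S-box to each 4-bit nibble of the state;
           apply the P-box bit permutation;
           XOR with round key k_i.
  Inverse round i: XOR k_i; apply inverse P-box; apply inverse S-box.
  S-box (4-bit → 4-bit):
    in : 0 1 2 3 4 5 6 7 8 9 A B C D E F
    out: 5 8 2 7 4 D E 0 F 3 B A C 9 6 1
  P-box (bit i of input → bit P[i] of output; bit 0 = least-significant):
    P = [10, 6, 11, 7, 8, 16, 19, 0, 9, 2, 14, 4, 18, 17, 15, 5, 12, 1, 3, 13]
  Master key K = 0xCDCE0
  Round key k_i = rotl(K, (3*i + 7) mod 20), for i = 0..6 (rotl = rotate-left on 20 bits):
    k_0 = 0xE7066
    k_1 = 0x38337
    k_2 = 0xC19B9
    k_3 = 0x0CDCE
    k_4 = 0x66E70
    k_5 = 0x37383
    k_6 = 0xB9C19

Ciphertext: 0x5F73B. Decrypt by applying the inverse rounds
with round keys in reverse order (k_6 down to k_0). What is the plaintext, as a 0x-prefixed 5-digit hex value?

0xDC100

s_0 = ciphertext = 0x5F73B
s_1 = InvRound(s_0, k_6) = 0xBA004
s_2 = InvRound(s_1, k_5) = 0x94351
s_3 = InvRound(s_2, k_4) = 0x1A780
s_4 = InvRound(s_3, k_3) = 0x6732E
s_5 = InvRound(s_4, k_2) = 0xB28CC
s_6 = InvRound(s_5, k_1) = 0x6CD56
s_7 = InvRound(s_6, k_0) = 0xDC100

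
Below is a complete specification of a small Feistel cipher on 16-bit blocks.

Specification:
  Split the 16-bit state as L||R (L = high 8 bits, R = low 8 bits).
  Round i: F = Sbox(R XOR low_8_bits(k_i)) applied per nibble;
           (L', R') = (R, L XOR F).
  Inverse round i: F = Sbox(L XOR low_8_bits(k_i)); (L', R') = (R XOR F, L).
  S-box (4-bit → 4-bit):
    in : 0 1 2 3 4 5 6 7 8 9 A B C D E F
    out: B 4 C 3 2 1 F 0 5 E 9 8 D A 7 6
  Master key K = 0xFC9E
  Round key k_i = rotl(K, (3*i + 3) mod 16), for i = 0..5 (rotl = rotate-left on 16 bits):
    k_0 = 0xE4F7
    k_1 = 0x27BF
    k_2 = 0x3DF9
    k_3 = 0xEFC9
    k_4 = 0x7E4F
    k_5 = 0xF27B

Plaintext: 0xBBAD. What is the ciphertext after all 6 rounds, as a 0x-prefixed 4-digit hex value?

0x14DC

s_0 = plaintext = 0xBBAD
s_1 = Round(s_0, k_0) = 0xADA2
s_2 = Round(s_1, k_1) = 0xA2E7
s_3 = Round(s_2, k_2) = 0xE7E5
s_4 = Round(s_3, k_3) = 0xE52A
s_5 = Round(s_4, k_4) = 0x2A14
s_6 = Round(s_5, k_5) = 0x14DC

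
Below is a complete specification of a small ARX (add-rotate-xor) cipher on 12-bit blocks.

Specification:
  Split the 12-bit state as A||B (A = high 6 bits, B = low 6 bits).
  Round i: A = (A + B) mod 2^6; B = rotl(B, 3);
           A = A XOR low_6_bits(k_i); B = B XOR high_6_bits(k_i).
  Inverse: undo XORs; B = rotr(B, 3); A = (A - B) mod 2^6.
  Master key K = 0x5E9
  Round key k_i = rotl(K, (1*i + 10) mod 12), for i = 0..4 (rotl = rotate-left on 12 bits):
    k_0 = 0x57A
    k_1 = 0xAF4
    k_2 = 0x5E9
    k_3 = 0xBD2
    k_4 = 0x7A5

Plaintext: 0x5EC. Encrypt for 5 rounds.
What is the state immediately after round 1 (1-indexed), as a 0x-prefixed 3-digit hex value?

s_0 = plaintext = 0x5EC
s_1 = Round(s_0, k_0) = 0xE70
s_2 = Round(s_1, k_1) = 0x76D
s_3 = Round(s_2, k_2) = 0x8FA
s_4 = Round(s_3, k_3) = 0x3F8
s_5 = Round(s_4, k_4) = 0x899

0xE70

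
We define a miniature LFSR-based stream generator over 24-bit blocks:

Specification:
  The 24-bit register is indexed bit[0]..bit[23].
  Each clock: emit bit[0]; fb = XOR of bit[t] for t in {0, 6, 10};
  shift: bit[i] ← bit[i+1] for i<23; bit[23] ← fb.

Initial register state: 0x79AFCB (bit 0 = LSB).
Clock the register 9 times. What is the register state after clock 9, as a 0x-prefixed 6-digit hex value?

0x8FBCD7

reg_0 = 0x79AFCB
clock 1: out=1, reg = 0xBCD7E5
clock 2: out=1, reg = 0xDE6BF2
clock 3: out=0, reg = 0xEF35F9
clock 4: out=1, reg = 0xF79AFC
clock 5: out=0, reg = 0xFBCD7E
clock 6: out=0, reg = 0x7DE6BF
clock 7: out=1, reg = 0x3EF35F
clock 8: out=1, reg = 0x1F79AF
clock 9: out=1, reg = 0x8FBCD7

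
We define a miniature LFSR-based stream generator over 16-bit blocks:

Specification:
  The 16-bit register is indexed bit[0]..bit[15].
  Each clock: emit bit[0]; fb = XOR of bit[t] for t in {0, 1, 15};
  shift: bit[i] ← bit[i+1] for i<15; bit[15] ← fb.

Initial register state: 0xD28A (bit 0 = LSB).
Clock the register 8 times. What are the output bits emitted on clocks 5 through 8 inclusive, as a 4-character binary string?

reg_0 = 0xD28A
clock 1: out=0, reg = 0x6945
clock 2: out=1, reg = 0xB4A2
clock 3: out=0, reg = 0x5A51
clock 4: out=1, reg = 0xAD28
clock 5: out=0, reg = 0xD694
clock 6: out=0, reg = 0xEB4A
clock 7: out=0, reg = 0x75A5
clock 8: out=1, reg = 0xBAD2

0001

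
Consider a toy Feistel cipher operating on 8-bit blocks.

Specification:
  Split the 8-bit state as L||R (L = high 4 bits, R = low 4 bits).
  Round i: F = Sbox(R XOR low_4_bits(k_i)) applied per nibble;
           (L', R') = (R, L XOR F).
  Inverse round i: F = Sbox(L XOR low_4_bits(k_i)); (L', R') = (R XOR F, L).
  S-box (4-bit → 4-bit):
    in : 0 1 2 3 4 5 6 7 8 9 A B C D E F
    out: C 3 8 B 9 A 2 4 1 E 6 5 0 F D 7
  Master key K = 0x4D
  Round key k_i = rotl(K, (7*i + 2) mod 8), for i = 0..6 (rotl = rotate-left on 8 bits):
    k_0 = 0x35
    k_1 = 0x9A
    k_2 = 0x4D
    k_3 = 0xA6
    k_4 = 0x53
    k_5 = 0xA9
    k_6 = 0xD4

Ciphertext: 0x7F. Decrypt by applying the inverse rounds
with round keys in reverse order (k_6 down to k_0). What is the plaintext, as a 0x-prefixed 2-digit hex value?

s_0 = ciphertext = 0x7F
s_1 = InvRound(s_0, k_6) = 0x47
s_2 = InvRound(s_1, k_5) = 0x84
s_3 = InvRound(s_2, k_4) = 0x18
s_4 = InvRound(s_3, k_3) = 0xC1
s_5 = InvRound(s_4, k_2) = 0x2C
s_6 = InvRound(s_5, k_1) = 0xD2
s_7 = InvRound(s_6, k_0) = 0x3D

0x3D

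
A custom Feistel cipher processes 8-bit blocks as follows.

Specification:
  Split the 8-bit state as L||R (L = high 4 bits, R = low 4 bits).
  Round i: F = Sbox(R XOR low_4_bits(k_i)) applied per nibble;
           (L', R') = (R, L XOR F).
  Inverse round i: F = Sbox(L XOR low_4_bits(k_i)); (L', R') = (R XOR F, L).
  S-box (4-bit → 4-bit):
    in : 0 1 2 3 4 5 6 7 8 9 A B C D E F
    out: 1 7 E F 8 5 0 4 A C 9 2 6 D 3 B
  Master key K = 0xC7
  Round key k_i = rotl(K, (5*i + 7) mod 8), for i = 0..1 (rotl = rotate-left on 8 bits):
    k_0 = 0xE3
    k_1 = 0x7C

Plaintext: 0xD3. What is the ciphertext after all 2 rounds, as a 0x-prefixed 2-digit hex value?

0xC2

s_0 = plaintext = 0xD3
s_1 = Round(s_0, k_0) = 0x3C
s_2 = Round(s_1, k_1) = 0xC2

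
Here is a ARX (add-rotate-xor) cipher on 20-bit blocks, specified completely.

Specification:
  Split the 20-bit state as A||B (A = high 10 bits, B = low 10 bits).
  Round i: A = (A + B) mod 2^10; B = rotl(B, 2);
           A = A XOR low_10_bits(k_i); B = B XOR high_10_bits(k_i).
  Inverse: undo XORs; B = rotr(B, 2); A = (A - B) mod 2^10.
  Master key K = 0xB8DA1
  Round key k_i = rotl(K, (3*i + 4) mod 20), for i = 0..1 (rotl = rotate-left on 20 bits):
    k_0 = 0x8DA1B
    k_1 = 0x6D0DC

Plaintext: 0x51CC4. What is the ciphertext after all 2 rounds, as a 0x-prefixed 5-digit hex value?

s_0 = plaintext = 0x51CC4
s_1 = Round(s_0, k_0) = 0x04126
s_2 = Round(s_1, k_1) = 0x7A92D

0x7A92D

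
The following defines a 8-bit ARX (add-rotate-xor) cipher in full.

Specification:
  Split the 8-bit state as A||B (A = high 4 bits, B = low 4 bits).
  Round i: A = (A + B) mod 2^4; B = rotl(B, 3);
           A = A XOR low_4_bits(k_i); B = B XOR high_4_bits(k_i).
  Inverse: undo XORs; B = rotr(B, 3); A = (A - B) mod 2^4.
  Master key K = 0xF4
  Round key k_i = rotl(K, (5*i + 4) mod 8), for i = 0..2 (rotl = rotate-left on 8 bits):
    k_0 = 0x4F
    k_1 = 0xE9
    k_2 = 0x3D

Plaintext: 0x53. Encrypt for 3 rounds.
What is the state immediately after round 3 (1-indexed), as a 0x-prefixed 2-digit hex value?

0x03

s_0 = plaintext = 0x53
s_1 = Round(s_0, k_0) = 0x7D
s_2 = Round(s_1, k_1) = 0xD0
s_3 = Round(s_2, k_2) = 0x03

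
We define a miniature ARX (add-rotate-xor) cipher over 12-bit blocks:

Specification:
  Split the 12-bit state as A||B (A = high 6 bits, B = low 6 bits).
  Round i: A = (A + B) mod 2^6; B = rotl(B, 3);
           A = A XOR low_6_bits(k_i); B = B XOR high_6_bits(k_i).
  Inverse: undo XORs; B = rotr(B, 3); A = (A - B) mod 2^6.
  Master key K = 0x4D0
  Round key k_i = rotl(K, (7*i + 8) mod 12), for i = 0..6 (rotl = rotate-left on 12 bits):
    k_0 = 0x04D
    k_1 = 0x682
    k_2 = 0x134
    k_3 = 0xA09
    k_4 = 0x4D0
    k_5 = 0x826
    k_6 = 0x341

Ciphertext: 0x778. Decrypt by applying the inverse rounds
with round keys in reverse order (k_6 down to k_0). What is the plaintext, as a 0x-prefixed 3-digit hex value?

s_0 = ciphertext = 0x778
s_1 = InvRound(s_0, k_6) = 0xBAE
s_2 = InvRound(s_1, k_5) = 0x5F1
s_3 = InvRound(s_2, k_4) = 0xCD4
s_4 = InvRound(s_3, k_3) = 0x4E7
s_5 = InvRound(s_4, k_2) = 0x2DC
s_6 = InvRound(s_5, k_1) = 0x670
s_7 = InvRound(s_6, k_0) = 0x18E

0x18E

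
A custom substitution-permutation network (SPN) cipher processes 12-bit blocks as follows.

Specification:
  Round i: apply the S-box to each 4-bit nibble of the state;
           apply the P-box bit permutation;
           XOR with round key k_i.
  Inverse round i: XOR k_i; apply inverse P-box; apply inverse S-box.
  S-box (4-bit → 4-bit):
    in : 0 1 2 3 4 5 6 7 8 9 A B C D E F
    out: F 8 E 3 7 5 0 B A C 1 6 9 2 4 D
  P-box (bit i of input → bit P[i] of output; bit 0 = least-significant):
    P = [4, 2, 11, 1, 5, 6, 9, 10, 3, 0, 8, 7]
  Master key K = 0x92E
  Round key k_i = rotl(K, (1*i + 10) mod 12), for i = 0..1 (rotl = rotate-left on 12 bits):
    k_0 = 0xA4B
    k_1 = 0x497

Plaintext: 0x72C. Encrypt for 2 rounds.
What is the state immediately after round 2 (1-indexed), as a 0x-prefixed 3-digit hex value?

s_0 = plaintext = 0x72C
s_1 = Round(s_0, k_0) = 0xC90
s_2 = Round(s_1, k_1) = 0xA09

0xA09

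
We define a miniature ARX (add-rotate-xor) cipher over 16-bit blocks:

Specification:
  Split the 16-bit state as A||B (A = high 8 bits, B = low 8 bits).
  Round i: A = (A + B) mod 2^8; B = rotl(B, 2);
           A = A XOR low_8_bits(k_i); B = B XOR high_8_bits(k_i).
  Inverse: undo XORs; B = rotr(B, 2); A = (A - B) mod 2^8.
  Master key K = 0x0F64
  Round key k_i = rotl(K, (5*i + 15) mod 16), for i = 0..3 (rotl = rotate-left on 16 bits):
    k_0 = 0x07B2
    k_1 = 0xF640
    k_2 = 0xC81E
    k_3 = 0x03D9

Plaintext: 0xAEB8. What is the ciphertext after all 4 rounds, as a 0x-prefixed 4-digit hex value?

s_0 = plaintext = 0xAEB8
s_1 = Round(s_0, k_0) = 0xD4E5
s_2 = Round(s_1, k_1) = 0xF961
s_3 = Round(s_2, k_2) = 0x444D
s_4 = Round(s_3, k_3) = 0x4836

0x4836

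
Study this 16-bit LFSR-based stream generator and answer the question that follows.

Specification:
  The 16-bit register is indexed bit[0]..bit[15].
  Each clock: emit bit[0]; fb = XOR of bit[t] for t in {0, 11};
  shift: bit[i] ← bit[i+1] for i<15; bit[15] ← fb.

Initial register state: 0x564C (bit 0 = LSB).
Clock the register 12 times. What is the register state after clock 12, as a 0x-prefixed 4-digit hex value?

reg_0 = 0x564C
clock 1: out=0, reg = 0x2B26
clock 2: out=0, reg = 0x9593
clock 3: out=1, reg = 0xCAC9
clock 4: out=1, reg = 0x6564
clock 5: out=0, reg = 0x32B2
clock 6: out=0, reg = 0x1959
clock 7: out=1, reg = 0x0CAC
clock 8: out=0, reg = 0x8656
clock 9: out=0, reg = 0x432B
clock 10: out=1, reg = 0xA195
clock 11: out=1, reg = 0xD0CA
clock 12: out=0, reg = 0x6865

0x6865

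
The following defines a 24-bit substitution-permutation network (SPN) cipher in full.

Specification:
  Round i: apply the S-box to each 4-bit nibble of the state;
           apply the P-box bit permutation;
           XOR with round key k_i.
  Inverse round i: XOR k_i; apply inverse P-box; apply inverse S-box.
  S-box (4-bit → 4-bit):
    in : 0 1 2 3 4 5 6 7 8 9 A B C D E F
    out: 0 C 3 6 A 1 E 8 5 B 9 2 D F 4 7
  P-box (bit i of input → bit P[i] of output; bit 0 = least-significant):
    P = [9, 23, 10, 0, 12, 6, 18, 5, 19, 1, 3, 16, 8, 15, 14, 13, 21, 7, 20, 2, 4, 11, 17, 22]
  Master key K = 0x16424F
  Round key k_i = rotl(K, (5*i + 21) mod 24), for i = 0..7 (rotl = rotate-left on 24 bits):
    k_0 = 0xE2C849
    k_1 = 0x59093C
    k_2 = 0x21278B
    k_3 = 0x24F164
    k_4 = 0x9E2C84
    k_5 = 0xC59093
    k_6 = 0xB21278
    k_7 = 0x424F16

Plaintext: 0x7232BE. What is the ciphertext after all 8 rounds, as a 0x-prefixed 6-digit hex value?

0xE80B0E

s_0 = plaintext = 0x7232BE
s_1 = Round(s_0, k_0) = 0x8A0C8B
s_2 = Round(s_1, k_1) = 0xF61920
s_3 = Round(s_2, k_2) = 0x3A5F5D
s_4 = Round(s_3, k_3) = 0x8EEE6B
s_5 = Round(s_4, k_4) = 0x086CFC
s_6 = Round(s_5, k_5) = 0xF866DA
s_7 = Round(s_6, k_6) = 0x85E803
s_8 = Round(s_7, k_7) = 0xE80B0E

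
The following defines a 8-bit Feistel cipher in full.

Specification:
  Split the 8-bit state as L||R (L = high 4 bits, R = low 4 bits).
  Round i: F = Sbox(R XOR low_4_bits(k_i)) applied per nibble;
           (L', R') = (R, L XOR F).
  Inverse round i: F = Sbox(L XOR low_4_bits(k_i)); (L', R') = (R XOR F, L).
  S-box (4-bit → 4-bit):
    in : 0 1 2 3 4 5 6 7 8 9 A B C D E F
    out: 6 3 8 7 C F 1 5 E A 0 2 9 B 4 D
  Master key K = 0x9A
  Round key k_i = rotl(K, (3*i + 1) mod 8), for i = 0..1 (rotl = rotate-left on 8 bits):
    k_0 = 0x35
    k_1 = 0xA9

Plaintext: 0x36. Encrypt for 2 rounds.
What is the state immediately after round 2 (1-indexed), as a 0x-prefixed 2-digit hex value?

0x4D

s_0 = plaintext = 0x36
s_1 = Round(s_0, k_0) = 0x64
s_2 = Round(s_1, k_1) = 0x4D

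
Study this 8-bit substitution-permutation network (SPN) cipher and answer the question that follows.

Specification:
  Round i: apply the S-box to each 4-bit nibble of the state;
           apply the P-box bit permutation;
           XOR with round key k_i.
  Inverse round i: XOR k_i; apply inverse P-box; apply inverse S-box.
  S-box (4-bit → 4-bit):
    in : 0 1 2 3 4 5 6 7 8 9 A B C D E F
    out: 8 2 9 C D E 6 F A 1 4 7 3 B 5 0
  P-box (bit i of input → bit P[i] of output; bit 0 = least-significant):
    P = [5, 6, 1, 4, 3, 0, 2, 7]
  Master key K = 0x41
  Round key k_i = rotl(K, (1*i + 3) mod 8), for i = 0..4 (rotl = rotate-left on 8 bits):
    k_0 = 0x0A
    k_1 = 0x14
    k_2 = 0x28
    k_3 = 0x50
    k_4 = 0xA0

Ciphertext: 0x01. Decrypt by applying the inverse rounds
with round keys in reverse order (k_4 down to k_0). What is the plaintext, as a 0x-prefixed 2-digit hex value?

0x26

s_0 = ciphertext = 0x01
s_1 = InvRound(s_0, k_4) = 0x89
s_2 = InvRound(s_1, k_3) = 0xD8
s_3 = InvRound(s_2, k_2) = 0x0D
s_4 = InvRound(s_3, k_1) = 0xC0
s_5 = InvRound(s_4, k_0) = 0x26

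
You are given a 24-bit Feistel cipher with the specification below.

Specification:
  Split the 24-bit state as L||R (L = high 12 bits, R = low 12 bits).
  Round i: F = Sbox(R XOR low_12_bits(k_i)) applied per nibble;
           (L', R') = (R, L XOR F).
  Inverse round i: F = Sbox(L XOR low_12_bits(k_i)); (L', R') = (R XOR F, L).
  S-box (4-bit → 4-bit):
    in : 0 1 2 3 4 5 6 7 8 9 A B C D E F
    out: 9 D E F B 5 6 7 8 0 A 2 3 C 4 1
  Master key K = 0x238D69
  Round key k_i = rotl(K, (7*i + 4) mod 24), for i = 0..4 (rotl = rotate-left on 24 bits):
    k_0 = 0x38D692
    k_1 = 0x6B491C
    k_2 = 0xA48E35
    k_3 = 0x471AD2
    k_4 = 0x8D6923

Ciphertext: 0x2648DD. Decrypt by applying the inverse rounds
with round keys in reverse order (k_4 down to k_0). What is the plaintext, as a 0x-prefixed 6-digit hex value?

s_0 = ciphertext = 0x2648DD
s_1 = InvRound(s_0, k_4) = 0xA6A264
s_2 = InvRound(s_1, k_3) = 0xB4CA6A
s_3 = InvRound(s_2, k_2) = 0xF1AB4C
s_4 = InvRound(s_3, k_1) = 0xDDAF1A
s_5 = InvRound(s_4, k_0) = 0xDA2DDA

0xDA2DDA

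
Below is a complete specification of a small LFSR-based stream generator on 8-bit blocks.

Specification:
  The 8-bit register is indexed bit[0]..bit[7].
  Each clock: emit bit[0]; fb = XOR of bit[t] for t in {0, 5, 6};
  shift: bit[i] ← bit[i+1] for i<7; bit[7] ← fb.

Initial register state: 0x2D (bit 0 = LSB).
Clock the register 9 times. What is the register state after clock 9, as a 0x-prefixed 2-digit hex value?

0x9E

reg_0 = 0x2D
clock 1: out=1, reg = 0x16
clock 2: out=0, reg = 0x0B
clock 3: out=1, reg = 0x85
clock 4: out=1, reg = 0xC2
clock 5: out=0, reg = 0xE1
clock 6: out=1, reg = 0xF0
clock 7: out=0, reg = 0x78
clock 8: out=0, reg = 0x3C
clock 9: out=0, reg = 0x9E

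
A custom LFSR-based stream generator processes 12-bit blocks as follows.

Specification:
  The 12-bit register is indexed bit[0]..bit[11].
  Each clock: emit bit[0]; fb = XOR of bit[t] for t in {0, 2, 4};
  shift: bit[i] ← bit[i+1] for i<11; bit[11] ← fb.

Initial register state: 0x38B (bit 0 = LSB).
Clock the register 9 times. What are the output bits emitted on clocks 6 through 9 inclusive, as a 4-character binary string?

reg_0 = 0x38B
clock 1: out=1, reg = 0x9C5
clock 2: out=1, reg = 0x4E2
clock 3: out=0, reg = 0x271
clock 4: out=1, reg = 0x138
clock 5: out=0, reg = 0x89C
clock 6: out=0, reg = 0x44E
clock 7: out=0, reg = 0xA27
clock 8: out=1, reg = 0x513
clock 9: out=1, reg = 0x289

0011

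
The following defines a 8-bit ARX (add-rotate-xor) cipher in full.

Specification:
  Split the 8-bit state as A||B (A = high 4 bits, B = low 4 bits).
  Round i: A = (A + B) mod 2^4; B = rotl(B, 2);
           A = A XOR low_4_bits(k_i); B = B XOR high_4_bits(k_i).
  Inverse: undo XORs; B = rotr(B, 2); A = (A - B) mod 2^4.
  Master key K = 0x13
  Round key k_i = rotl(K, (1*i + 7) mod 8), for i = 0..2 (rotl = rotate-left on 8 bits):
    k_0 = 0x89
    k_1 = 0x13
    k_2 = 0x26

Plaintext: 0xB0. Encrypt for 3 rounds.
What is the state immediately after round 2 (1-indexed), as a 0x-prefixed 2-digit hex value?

0x93

s_0 = plaintext = 0xB0
s_1 = Round(s_0, k_0) = 0x28
s_2 = Round(s_1, k_1) = 0x93
s_3 = Round(s_2, k_2) = 0xAE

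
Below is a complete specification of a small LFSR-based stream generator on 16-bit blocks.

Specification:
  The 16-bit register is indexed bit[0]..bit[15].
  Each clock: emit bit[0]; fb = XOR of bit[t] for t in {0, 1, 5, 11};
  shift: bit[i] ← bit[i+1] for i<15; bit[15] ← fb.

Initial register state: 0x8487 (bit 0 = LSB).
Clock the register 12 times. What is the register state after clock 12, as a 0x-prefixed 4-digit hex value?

reg_0 = 0x8487
clock 1: out=1, reg = 0x4243
clock 2: out=1, reg = 0x2121
clock 3: out=1, reg = 0x1090
clock 4: out=0, reg = 0x0848
clock 5: out=0, reg = 0x8424
clock 6: out=0, reg = 0xC212
clock 7: out=0, reg = 0xE109
clock 8: out=1, reg = 0xF084
clock 9: out=0, reg = 0x7842
clock 10: out=0, reg = 0x3C21
clock 11: out=1, reg = 0x9E10
clock 12: out=0, reg = 0xCF08

0xCF08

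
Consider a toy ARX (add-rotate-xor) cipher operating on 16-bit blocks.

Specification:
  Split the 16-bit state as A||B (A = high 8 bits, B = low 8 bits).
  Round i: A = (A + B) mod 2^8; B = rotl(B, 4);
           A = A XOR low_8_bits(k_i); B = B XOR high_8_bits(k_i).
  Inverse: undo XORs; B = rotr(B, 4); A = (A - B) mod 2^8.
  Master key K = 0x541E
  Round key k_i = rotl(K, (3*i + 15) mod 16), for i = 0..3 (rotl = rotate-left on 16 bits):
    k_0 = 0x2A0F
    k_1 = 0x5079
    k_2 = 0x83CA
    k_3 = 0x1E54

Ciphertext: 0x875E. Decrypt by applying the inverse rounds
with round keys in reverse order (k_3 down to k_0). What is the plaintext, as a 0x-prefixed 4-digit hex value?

0xF38A

s_0 = ciphertext = 0x875E
s_1 = InvRound(s_0, k_3) = 0xCF04
s_2 = InvRound(s_1, k_2) = 0x8D78
s_3 = InvRound(s_2, k_1) = 0x7282
s_4 = InvRound(s_3, k_0) = 0xF38A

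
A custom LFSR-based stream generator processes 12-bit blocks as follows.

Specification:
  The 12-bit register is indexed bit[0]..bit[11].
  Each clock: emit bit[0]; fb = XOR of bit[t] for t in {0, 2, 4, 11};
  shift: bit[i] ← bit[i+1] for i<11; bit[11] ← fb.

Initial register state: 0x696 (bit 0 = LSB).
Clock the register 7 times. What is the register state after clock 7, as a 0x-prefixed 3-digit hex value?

0x6CD

reg_0 = 0x696
clock 1: out=0, reg = 0x34B
clock 2: out=1, reg = 0x9A5
clock 3: out=1, reg = 0xCD2
clock 4: out=0, reg = 0x669
clock 5: out=1, reg = 0xB34
clock 6: out=0, reg = 0xD9A
clock 7: out=0, reg = 0x6CD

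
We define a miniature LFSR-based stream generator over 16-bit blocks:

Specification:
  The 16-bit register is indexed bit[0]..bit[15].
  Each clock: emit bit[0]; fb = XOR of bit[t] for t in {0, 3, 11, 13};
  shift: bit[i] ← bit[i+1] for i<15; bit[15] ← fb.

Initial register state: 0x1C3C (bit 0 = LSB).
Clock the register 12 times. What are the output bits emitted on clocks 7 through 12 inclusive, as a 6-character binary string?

000011

reg_0 = 0x1C3C
clock 1: out=0, reg = 0x0E1E
clock 2: out=0, reg = 0x070F
clock 3: out=1, reg = 0x0387
clock 4: out=1, reg = 0x81C3
clock 5: out=1, reg = 0xC0E1
clock 6: out=1, reg = 0xE070
clock 7: out=0, reg = 0xF038
clock 8: out=0, reg = 0x781C
clock 9: out=0, reg = 0xBC0E
clock 10: out=0, reg = 0xDE07
clock 11: out=1, reg = 0x6F03
clock 12: out=1, reg = 0xB781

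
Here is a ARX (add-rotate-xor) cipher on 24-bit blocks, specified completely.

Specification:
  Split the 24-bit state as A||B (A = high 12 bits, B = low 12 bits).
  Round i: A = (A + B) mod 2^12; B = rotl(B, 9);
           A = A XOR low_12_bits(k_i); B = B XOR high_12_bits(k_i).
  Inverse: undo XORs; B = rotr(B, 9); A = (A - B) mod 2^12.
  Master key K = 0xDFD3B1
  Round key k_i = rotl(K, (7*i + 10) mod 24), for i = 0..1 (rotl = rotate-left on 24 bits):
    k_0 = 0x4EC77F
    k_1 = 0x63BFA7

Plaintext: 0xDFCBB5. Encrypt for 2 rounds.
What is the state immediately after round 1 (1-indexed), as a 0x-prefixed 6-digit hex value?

0xECEF9A

s_0 = plaintext = 0xDFCBB5
s_1 = Round(s_0, k_0) = 0xECEF9A
s_2 = Round(s_1, k_1) = 0x1CF3C8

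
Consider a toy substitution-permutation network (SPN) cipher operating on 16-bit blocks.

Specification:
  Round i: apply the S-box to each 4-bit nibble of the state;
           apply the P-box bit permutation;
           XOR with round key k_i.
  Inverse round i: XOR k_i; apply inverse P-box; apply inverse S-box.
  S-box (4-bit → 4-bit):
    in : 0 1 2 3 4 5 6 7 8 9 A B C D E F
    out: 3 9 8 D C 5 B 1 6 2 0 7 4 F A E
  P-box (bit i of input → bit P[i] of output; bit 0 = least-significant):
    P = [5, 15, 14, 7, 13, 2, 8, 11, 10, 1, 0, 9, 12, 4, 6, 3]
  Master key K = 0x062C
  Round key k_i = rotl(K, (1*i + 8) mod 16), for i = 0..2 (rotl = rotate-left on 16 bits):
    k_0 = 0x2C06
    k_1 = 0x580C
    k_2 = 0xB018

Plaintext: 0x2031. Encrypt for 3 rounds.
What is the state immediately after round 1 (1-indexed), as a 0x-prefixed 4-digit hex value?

0x01AC

s_0 = plaintext = 0x2031
s_1 = Round(s_0, k_0) = 0x01AC
s_2 = Round(s_1, k_1) = 0x0E1C
s_3 = Round(s_2, k_2) = 0xCA0A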